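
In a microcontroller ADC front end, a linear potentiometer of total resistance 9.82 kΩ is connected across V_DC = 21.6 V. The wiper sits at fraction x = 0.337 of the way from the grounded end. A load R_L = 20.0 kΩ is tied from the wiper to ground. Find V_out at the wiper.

The pot divides into 6.511 kΩ above the wiper and 3.309 kΩ below.
(x·R_p) ‖ R_L = 2.839 kΩ.
Then V_out = V_DC · 2.839/(6.511 + 2.839) = 6.560 V.
(Unloaded: V_out = x·V_DC = 7.28 V.)

V_out ≈ 6.56 V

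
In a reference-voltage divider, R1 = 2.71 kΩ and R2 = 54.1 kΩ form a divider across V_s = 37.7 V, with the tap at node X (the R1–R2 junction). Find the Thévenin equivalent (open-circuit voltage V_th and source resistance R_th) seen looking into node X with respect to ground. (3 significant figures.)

V_th ≈ 35.9 V, R_th ≈ 2.58 kΩ

V_th is the unloaded tap voltage: V_s · R2/(R1+R2) = 37.7 × 0.9523 = 35.90 V.
With V_s suppressed (replaced by a short), R_th = R1 ‖ R2 = (2.710 × 54.1)/(2.710 + 54.1) = 2.581 kΩ.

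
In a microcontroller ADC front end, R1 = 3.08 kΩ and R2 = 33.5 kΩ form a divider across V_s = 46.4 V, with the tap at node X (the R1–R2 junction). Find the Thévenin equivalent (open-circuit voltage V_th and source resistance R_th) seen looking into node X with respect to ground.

With X open, the divider is unloaded: V_th = 46.4 × 33.5/36.58 = 42.49 V.
Looking into X with the source shorted: R_th = R1·R2/(R1+R2) = 3.080 × 33.5/36.58 = 2.821 kΩ.

V_th ≈ 42.5 V, R_th ≈ 2.82 kΩ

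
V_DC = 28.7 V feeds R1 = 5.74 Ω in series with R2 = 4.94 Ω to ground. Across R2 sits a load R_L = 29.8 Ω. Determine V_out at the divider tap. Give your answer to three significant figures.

V_out ≈ 12.2 V

First combine the lower leg with the load: R2 ‖ R_L = 4.238 Ω.
Then V_out = V_DC · R2'/(R1 + R2') = 28.7 × 4.238/9.978 = 12.19 V.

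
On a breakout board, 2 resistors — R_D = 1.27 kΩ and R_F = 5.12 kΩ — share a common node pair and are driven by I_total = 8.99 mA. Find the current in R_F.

I ≈ 1.79 mA

With just two branches, the current splits inversely with resistance.
I(R_F) = 8.99 × 1.27/(1.27 + 5.12) = 8.99 × 0.1987 = 1.787 mA.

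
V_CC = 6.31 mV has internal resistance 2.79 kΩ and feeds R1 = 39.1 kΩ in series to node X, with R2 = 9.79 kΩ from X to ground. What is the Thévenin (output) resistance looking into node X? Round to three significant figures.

R_th ≈ 7.94 kΩ

R1' = 2.79 + 39.1 = 41.89 kΩ (source resistance + R1).
Looking into X with the source shorted: R_th = R1'·R2/(R1'+R2) = 41.89 × 9.79/51.68 = 7.935 kΩ.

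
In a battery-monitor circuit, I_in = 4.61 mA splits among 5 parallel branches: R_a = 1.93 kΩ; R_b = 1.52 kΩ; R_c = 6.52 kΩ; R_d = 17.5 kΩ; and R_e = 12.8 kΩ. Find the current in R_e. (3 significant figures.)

Total conductance ΣG = 1/1.93 + 1/1.52 + 1/6.52 + 1/17.5 + 1/12.8 = 1.465 (units of 1/kΩ).
Current divider: I(R_e) = I_in · G_k/ΣG = 4.61 × (0.07812/1.465) = 4.61 × 0.05334 = 0.2459 mA.

I ≈ 0.246 mA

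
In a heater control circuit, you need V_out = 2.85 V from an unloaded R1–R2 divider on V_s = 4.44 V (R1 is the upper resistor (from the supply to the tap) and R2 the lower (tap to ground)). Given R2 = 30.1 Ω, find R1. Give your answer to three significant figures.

R1 ≈ 16.8 Ω

Required fraction k = V_out/V_s = 0.6419.
R1 = R2·(1/k − 1) = 30.1 × 0.5579 = 16.79 Ω.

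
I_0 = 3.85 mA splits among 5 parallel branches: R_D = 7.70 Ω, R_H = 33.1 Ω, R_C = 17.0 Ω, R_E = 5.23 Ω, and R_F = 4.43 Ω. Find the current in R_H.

Conductances: ΣG = 1/7.70 + 1/33.1 + 1/17.0 + 1/5.23 + 1/4.43 = 0.6358 (1/Ω).
Current divider: I(R_H) = I_0 · G_k/ΣG = 3.85 × (0.03021/0.6358) = 3.85 × 0.04751 = 0.1829 mA.

I ≈ 0.183 mA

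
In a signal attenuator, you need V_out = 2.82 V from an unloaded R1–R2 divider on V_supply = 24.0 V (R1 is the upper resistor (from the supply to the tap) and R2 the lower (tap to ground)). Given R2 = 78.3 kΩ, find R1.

R1 ≈ 588 kΩ

V_out/V_supply = R2/(R1+R2) = 0.1175.
R1 = R2·(1/k − 1) = 78.3 × 7.511 = 588.1 kΩ.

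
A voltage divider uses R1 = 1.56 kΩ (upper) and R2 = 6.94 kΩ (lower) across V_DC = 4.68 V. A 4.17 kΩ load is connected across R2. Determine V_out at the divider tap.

First combine the lower leg with the load: R2 ‖ R_L = 2.605 kΩ.
Voltage divider with the loaded lower leg: V_out = 4.68 × 2.605/(1.56 + 2.605) = 4.68 × 0.6254 = 2.927 V.
(Unloaded it would be 3.82 V; the load pulls it down.)

V_out ≈ 2.93 V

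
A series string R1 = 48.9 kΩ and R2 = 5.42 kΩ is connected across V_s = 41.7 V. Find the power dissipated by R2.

P ≈ 3.19 mW

Series current I = V_s/ΣR = 41.7/54.32 = 0.7677 mA.
V(R2) = I·R = 4.161 V; P = V·I = 4.161 × 0.7677 = 3.194 mW.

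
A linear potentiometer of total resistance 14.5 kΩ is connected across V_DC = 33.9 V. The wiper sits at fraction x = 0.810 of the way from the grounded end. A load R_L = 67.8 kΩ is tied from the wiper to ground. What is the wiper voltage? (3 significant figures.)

The pot divides into 2.755 kΩ above the wiper and 11.75 kΩ below.
Lower segment in parallel with the load: 11.75 ‖ 67.8 = 10.01 kΩ.
Loaded-divider output: V_out = 33.9 × 0.7842 = 26.58 V.

V_out ≈ 26.6 V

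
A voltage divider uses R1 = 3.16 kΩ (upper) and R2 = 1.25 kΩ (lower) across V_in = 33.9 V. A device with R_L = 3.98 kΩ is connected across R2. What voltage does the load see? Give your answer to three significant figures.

R2 ‖ R_L = (1.25 × 3.98)/(1.25 + 3.98) = 0.9512 kΩ.
Then V_out = V_in · R2'/(R1 + R2') = 33.9 × 0.9512/4.111 = 7.844 V.

V_out ≈ 7.84 V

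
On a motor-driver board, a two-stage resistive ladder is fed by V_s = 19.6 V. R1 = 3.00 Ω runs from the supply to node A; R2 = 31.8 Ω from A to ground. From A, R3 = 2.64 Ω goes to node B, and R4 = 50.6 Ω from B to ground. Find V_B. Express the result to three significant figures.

V_B ≈ 16.2 V

Looking into the second stage from A: R3 + R4 = 53.24 Ω appears in parallel with R2.
Effective lower resistance at A: R2 ‖ 53.24 = 19.91 Ω.
First divider: V_A = V_s · 19.91/(3.00 + 19.91) = 17.03 V.
Then the unloaded second divider: V_B = V_A × R4/(R3+R4) = 17.03 × 0.9504 = 16.19 V.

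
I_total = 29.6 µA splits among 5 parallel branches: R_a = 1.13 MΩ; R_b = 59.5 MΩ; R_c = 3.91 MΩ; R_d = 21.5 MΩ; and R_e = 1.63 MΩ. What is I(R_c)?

ΣG = 1/1.13 + 1/59.5 + 1/3.91 + 1/21.5 + 1/1.63 = 1.818.
Current divider: I(R_c) = I_total · G_k/ΣG = 29.6 × (0.2558/1.818) = 29.6 × 0.1407 = 4.165 µA.

I ≈ 4.17 µA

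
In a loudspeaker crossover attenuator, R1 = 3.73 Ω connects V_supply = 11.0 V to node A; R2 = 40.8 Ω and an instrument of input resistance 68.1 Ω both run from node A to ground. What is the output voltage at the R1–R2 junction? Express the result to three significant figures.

V_out ≈ 9.60 V

R2 ‖ R_L = (40.8 × 68.1)/(40.8 + 68.1) = 25.51 Ω.
Now apply the divider: V_out = 11.0 × 0.8725 = 9.597 V.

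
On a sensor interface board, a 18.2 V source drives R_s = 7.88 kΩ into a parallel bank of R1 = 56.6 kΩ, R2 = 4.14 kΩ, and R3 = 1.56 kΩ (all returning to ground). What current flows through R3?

I ≈ 1.44 mA

Parallel bank: R_p = 1/(1/56.6 + 1/4.14 + 1/1.56) = 1.111 kΩ.
V_A by voltage divider: V_A = 18.2 × 1.111/(7.88 + 1.111) = 2.249 V.
I(R3) = V_A / R3 = 2.249/1.56 = 1.441 mA.
(Check via current divider: I_total = 2.024 mA; share G_k/ΣG = 0.7121 → same result.)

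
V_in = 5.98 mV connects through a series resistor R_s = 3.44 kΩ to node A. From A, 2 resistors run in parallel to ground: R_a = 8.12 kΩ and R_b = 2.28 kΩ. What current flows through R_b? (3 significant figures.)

Equivalent of the parallel group: R_p = 1.780 kΩ.
Node voltage V_A = V_in · R_p/(R_s + R_p) = 5.98 × 0.3410 = 2.039 mV.
I(R_b) = V_A / R_b = 2.039/2.28 = 0.8944 µA.

I ≈ 0.894 µA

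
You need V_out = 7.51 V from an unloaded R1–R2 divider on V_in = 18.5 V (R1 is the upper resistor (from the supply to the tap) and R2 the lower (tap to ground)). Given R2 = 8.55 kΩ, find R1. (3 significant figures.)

V_out/V_in = R2/(R1+R2) = 0.4059.
So R1 = R2 · (V_in/V_out − 1) = 8.55 × (18.5/7.51 − 1) = 8.55 × 1.463 = 12.51 kΩ.

R1 ≈ 12.5 kΩ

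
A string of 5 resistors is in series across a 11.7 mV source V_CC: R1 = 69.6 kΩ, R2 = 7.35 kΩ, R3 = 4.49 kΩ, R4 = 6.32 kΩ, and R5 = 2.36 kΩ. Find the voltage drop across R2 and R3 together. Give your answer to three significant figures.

Series total: ΣR = 69.6 + 7.35 + 4.49 + 6.32 + 2.36 = 90.12 kΩ.
R_{R2..R3} = 7.35 + 4.49 = 11.84 kΩ.
Voltage divider: V = V_CC · (11.84 / 90.12) = 11.7 × 0.1314 = 1.537 mV.

V ≈ 1.54 mV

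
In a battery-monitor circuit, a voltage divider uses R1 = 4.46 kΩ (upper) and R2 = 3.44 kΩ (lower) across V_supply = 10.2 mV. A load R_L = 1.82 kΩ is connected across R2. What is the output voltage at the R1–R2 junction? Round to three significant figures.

V_out ≈ 2.15 mV

First combine the lower leg with the load: R2 ‖ R_L = 1.190 kΩ.
Then V_out = V_supply · R2'/(R1 + R2') = 10.2 × 1.190/5.650 = 2.149 mV.
(Unloaded it would be 4.44 mV; the load pulls it down.)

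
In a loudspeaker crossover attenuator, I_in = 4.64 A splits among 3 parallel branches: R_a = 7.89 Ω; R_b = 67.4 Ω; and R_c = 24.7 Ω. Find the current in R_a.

Total conductance ΣG = 1/7.89 + 1/67.4 + 1/24.7 = 0.1821 (units of 1/Ω).
By the current-divider rule, I = I_in · G_k/ΣG = 4.64 × 0.6961 = 3.230 A.

I ≈ 3.23 A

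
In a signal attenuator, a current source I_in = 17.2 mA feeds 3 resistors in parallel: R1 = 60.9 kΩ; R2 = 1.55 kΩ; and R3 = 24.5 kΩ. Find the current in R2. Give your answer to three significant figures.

I ≈ 15.8 mA

ΣG = 1/60.9 + 1/1.55 + 1/24.5 = 0.7024.
Current divider: I(R2) = I_in · G_k/ΣG = 17.2 × (0.6452/0.7024) = 17.2 × 0.9185 = 15.80 mA.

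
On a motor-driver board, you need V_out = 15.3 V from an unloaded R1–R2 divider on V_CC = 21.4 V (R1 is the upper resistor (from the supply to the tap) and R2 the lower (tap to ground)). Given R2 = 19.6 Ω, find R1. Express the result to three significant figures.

R1 ≈ 7.81 Ω

V_out/V_CC = R2/(R1+R2) = 0.7150.
R1 = R2·(1/k − 1) = 19.6 × 0.3987 = 7.814 Ω.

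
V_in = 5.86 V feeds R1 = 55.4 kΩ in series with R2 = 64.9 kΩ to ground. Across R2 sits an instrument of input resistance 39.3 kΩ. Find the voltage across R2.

First combine the lower leg with the load: R2 ‖ R_L = 24.48 kΩ.
Then V_out = V_in · R2'/(R1 + R2') = 5.86 × 24.48/79.88 = 1.796 V.

V_out ≈ 1.80 V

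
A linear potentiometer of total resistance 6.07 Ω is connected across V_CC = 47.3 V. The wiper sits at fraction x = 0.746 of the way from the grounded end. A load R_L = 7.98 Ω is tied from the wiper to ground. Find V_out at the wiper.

Lower segment x·R_p = 4.528 Ω; upper segment (1−x)·R_p = 1.542 Ω.
R_L loads the lower segment: effective lower R = 2.889 Ω.
Then V_out = V_CC · 2.889/(1.542 + 2.889) = 30.84 V.

V_out ≈ 30.8 V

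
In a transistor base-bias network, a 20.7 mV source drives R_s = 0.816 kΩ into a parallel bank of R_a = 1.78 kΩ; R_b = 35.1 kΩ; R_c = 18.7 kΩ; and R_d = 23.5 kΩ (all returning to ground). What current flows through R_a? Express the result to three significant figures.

I ≈ 7.45 µA

Parallel bank: R_p = 1/(1/1.78 + 1/35.1 + 1/18.7 + 1/23.5) = 1.457 kΩ.
V_A = 20.7 × 1.457/2.273 = 13.27 mV.
Branch current I = V_A/R_a = 13.27/1.78 = 7.454 µA.
(Check via current divider: I_total = 9.107 µA; share G_k/ΣG = 0.8186 → same result.)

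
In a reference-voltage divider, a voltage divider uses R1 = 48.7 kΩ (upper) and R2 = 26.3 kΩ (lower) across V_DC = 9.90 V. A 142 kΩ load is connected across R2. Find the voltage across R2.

V_out ≈ 3.10 V

R2 ‖ R_L = (26.3 × 142)/(26.3 + 142) = 22.19 kΩ.
Voltage divider with the loaded lower leg: V_out = 9.90 × 22.19/(48.7 + 22.19) = 9.90 × 0.3130 = 3.099 V.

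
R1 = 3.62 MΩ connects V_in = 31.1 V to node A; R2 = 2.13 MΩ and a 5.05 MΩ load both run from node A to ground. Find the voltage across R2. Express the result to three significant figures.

V_out ≈ 9.10 V

The load sits in parallel with R2, giving an effective lower resistance R2' = R2·R_L/(R2+R_L) = 1.498 MΩ.
Then V_out = V_in · R2'/(R1 + R2') = 31.1 × 1.498/5.118 = 9.103 V.
(Unloaded it would be 11.5 V; the load pulls it down.)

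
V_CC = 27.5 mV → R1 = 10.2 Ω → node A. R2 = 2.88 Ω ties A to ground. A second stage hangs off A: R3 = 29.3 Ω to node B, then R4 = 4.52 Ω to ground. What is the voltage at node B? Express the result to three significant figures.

V_B ≈ 0.759 mV

Node A sees R2 in parallel with the series input of stage 2, R3 + R4 = 33.82 Ω.
Effective lower resistance at A: R2 ‖ 33.82 = 2.654 Ω.
V_A = 27.5 × 2.654/(10.2 + 2.654) = 5.678 mV.
Stage 2 is unloaded, so V_B = V_A · R4/(R3+R4) = 5.678 × 4.52/33.82 = 0.7589 mV.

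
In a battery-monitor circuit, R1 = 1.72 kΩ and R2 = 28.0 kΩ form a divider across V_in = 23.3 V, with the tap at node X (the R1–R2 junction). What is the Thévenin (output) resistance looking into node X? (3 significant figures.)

R_th ≈ 1.62 kΩ

Zeroing V_in shorts the top of R1 to ground, so R_th = R1 ‖ R2 = 1.620 kΩ.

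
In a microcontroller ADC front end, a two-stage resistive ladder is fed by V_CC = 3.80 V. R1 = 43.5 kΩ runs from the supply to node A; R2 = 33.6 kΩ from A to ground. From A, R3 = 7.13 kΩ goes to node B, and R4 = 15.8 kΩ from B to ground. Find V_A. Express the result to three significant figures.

Looking into the second stage from A: R3 + R4 = 22.93 kΩ appears in parallel with R2.
Effective lower resistance at A: R2 ‖ 22.93 = 13.63 kΩ.
V_A = 3.80 × 13.63/(43.5 + 13.63) = 0.9065 V.

V_A ≈ 0.907 V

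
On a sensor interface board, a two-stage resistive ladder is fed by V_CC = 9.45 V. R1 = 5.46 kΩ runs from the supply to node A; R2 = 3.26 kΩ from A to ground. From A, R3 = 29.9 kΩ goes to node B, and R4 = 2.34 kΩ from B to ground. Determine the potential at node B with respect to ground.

V_B ≈ 0.241 V

Node A sees R2 in parallel with the series input of stage 2, R3 + R4 = 32.24 kΩ.
R2 ‖ (R3+R4) = 2.961 kΩ.
First divider: V_A = V_CC · 2.961/(5.46 + 2.961) = 3.323 V.
V_B = V_A × 0.07258 = 0.2412 V.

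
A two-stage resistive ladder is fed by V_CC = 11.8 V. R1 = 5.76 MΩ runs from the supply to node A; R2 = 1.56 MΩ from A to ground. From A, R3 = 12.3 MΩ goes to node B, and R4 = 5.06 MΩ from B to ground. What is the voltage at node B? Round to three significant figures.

V_B ≈ 0.685 V

Node A sees R2 in parallel with the series input of stage 2, R3 + R4 = 17.36 MΩ.
R2 ‖ (R3+R4) = 1.431 MΩ.
V_A = 11.8 × 1.431/(5.76 + 1.431) = 2.349 V.
Stage 2 is unloaded, so V_B = V_A · R4/(R3+R4) = 2.349 × 5.06/17.36 = 0.6846 V.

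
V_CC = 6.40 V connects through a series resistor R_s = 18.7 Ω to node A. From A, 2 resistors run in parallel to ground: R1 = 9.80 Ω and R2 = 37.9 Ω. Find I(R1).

I ≈ 0.192 A

Equivalent of the parallel group: R_p = 7.787 Ω.
V_A = 6.40 × 7.787/26.49 = 1.881 V.
Branch current I = V_A/R1 = 1.881/9.80 = 0.1920 A.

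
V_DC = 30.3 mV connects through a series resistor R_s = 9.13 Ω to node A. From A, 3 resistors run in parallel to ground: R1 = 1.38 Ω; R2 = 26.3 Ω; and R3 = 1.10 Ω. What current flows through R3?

Equivalent of the parallel group: R_p = 0.5982 Ω.
V_A = 30.3 × 0.5982/9.728 = 1.863 mV.
I(R3) = V_A / R3 = 1.863/1.10 = 1.694 mA.

I ≈ 1.69 mA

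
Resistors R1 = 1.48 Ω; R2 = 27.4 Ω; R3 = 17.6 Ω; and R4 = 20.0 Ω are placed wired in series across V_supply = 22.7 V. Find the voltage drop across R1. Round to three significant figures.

Total series resistance ΣR = 1.48 + 27.4 + 17.6 + 20.0 = 66.48 Ω.
By the voltage-divider rule, V = 22.7 × 1.480/66.48 = 0.5054 V.

V ≈ 0.505 V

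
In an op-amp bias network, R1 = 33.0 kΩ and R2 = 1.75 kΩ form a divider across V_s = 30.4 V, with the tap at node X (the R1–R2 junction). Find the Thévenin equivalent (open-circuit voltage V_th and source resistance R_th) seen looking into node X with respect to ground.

V_th ≈ 1.53 V, R_th ≈ 1.66 kΩ

With X open, the divider is unloaded: V_th = 30.4 × 1.75/34.75 = 1.531 V.
Looking into X with the source shorted: R_th = R1·R2/(R1+R2) = 33.00 × 1.75/34.75 = 1.662 kΩ.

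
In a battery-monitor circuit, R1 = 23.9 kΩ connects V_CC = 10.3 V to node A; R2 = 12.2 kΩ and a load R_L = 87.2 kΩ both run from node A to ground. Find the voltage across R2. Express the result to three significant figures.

R2 ‖ R_L = (12.2 × 87.2)/(12.2 + 87.2) = 10.70 kΩ.
Voltage divider with the loaded lower leg: V_out = 10.3 × 10.70/(23.9 + 10.70) = 10.3 × 0.3093 = 3.186 V.

V_out ≈ 3.19 V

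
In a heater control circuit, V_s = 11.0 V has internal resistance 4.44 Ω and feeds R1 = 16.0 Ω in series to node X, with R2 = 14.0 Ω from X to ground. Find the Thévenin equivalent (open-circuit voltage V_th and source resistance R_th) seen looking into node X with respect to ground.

R1' = 4.44 + 16.0 = 20.44 Ω (source resistance + R1).
Open-circuit (no load on X): V_th = V_s · R2/(R1' + R2) = 11.0 × 14.0/(20.44 + 14.0) = 4.472 V.
With V_s suppressed (replaced by a short), R_th = R1' ‖ R2 = (20.44 × 14.0)/(20.44 + 14.0) = 8.309 Ω.

V_th ≈ 4.47 V, R_th ≈ 8.31 Ω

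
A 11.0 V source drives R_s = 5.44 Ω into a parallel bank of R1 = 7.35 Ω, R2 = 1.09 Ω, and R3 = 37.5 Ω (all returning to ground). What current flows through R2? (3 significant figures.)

I ≈ 1.47 A

Combine the parallel branches: R_p = (1/7.35 + 1/1.09 + 1/37.5)⁻¹ = 0.9258 Ω.
V_A by voltage divider: V_A = 11.0 × 0.9258/(5.44 + 0.9258) = 1.600 V.
I(R2) = V_A / R2 = 1.600/1.09 = 1.468 A.
(Equivalently: I_total = 1.728 A, then current-divider fraction G_k/ΣG = 0.8494.)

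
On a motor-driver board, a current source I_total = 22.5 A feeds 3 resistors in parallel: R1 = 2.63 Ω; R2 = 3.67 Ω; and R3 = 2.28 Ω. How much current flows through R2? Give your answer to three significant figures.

I ≈ 5.62 A

Total conductance ΣG = 1/2.63 + 1/3.67 + 1/2.28 = 1.091 (units of 1/Ω).
By the current-divider rule, I = I_total · G_k/ΣG = 22.5 × 0.2497 = 5.618 A.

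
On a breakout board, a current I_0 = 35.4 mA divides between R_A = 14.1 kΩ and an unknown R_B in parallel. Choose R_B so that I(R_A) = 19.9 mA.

R_B ≈ 18.1 kΩ

In a two-way split, I_A/I_0 = R_B/(R_A + R_B).
19.9/35.4 = R_B/(R_A + R_B) → R_B = R_A · (0.5621)/(1 − 0.5621) = 14.1 × 1.284 = 18.10 kΩ.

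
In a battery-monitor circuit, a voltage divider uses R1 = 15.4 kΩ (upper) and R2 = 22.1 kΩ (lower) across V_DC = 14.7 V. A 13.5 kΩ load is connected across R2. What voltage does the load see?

V_out ≈ 5.18 V

First combine the lower leg with the load: R2 ‖ R_L = 8.381 kΩ.
Now apply the divider: V_out = 14.7 × 0.3524 = 5.180 V.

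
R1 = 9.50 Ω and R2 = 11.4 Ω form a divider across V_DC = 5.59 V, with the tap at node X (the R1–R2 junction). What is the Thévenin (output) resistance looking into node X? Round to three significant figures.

Looking into X with the source shorted: R_th = R1·R2/(R1+R2) = 9.500 × 11.4/20.90 = 5.182 Ω.

R_th ≈ 5.18 Ω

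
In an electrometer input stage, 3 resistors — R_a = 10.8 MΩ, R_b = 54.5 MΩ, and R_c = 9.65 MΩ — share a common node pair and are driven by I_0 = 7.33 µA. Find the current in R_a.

Conductances: ΣG = 1/10.8 + 1/54.5 + 1/9.65 = 0.2146 (1/MΩ).
Current divider: I(R_a) = I_0 · G_k/ΣG = 7.33 × (0.09259/0.2146) = 7.33 × 0.4315 = 3.163 µA.

I ≈ 3.16 µA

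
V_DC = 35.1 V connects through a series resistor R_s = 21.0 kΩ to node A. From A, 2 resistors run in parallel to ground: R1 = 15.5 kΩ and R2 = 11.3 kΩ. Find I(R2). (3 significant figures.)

Combine the parallel branches: R_p = (1/15.5 + 1/11.3)⁻¹ = 6.535 kΩ.
V_A by voltage divider: V_A = 35.1 × 6.535/(21.0 + 6.535) = 8.331 V.
Branch current I = V_A/R2 = 8.331/11.3 = 0.7372 mA.

I ≈ 0.737 mA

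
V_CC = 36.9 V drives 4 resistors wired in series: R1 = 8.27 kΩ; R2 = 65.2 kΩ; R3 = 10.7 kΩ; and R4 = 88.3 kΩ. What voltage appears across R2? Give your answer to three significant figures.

Total series resistance ΣR = 8.27 + 65.2 + 10.7 + 88.3 = 172.5 kΩ.
Voltage divider: V = V_CC · (65.20 / 172.5) = 36.9 × 0.3780 = 13.95 V.

V ≈ 13.9 V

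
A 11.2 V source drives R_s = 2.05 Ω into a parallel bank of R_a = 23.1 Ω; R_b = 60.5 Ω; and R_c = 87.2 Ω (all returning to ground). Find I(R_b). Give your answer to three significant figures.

I ≈ 0.162 A

Combine the parallel branches: R_p = (1/23.1 + 1/60.5 + 1/87.2)⁻¹ = 14.03 Ω.
Node voltage V_A = V_supply · R_p/(R_s + R_p) = 11.2 × 0.8725 = 9.772 V.
I(R_b) = V_A / R_b = 9.772/60.5 = 0.1615 A.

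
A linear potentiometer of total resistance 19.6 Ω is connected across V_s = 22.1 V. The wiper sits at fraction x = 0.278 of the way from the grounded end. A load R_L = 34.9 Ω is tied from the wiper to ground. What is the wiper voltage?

V_out ≈ 5.52 V

Lower segment x·R_p = 5.449 Ω; upper segment (1−x)·R_p = 14.15 Ω.
Lower segment in parallel with the load: 5.449 ‖ 34.9 = 4.713 Ω.
V_out = 22.1 × 4.713/(14.15 + 4.713) = 5.521 V.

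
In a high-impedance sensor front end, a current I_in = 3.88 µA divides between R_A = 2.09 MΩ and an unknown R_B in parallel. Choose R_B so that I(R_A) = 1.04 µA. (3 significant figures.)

The fraction through R_A equals R_B/(R_A+R_B).
With f = 0.2680, R_B = R_A · f/(1−f) = 2.09 × 0.3662 = 0.7654 MΩ.

R_B ≈ 0.765 MΩ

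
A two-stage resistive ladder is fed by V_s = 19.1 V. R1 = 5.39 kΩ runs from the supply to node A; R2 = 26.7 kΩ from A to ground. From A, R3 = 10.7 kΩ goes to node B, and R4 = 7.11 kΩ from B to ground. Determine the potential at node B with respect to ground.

The second stage (R3 + R4 = 17.81 kΩ) loads node A in parallel with R2.
Effective lower resistance at A: R2 ‖ 17.81 = 10.68 kΩ.
V_A = 19.1 × 10.68/(5.39 + 10.68) = 12.70 V.
V_B = V_A × 0.3992 = 5.068 V.

V_B ≈ 5.07 V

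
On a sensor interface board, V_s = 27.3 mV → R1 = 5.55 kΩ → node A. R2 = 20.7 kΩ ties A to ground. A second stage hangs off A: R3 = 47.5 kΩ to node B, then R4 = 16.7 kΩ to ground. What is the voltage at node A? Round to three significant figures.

V_A ≈ 20.2 mV

Looking into the second stage from A: R3 + R4 = 64.20 kΩ appears in parallel with R2.
Effective lower resistance at A: R2 ‖ 64.20 = 15.65 kΩ.
So V_A = 27.3 × 0.7382 = 20.15 mV.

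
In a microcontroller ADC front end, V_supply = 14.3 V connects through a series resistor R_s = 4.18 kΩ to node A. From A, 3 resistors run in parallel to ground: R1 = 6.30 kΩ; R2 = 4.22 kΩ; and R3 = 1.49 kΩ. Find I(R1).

Parallel bank: R_p = 1/(1/6.30 + 1/4.22 + 1/1.49) = 0.9373 kΩ.
V_A = 14.3 × 0.9373/5.117 = 2.619 V.
Branch current I = V_A/R1 = 2.619/6.30 = 0.4158 mA.

I ≈ 0.416 mA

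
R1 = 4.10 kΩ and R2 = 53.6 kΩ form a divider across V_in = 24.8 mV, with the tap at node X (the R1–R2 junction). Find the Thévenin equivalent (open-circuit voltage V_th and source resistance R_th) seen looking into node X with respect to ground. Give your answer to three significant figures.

V_th ≈ 23.0 mV, R_th ≈ 3.81 kΩ

V_th is the unloaded tap voltage: V_in · R2/(R1+R2) = 24.8 × 0.9289 = 23.04 mV.
With V_in suppressed (replaced by a short), R_th = R1 ‖ R2 = (4.100 × 53.6)/(4.100 + 53.6) = 3.809 kΩ.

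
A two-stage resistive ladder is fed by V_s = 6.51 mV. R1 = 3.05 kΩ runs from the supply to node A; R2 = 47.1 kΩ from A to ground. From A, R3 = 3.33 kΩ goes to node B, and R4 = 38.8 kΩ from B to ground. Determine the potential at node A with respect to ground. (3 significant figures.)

Looking into the second stage from A: R3 + R4 = 42.13 kΩ appears in parallel with R2.
Effective lower resistance at A: R2 ‖ 42.13 = 22.24 kΩ.
First divider: V_A = V_s · 22.24/(3.05 + 22.24) = 5.725 mV.

V_A ≈ 5.72 mV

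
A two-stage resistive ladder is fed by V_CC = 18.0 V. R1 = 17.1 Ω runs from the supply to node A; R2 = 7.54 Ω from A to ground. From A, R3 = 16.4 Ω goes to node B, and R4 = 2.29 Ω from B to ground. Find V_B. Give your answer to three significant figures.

V_B ≈ 0.527 V

Node A sees R2 in parallel with the series input of stage 2, R3 + R4 = 18.69 Ω.
R2 ‖ (R3+R4) = 5.373 Ω.
So V_A = 18.0 × 0.2391 = 4.303 V.
Stage 2 is unloaded, so V_B = V_A · R4/(R3+R4) = 4.303 × 2.29/18.69 = 0.5273 V.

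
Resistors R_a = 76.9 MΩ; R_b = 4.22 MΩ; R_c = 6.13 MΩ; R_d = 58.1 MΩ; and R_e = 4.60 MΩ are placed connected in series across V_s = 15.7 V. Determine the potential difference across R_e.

V ≈ 0.482 V

ΣR = 76.9 + 4.22 + 6.13 + 58.1 + 4.60 = 150.0 MΩ.
By the voltage-divider rule, V = 15.7 × 4.600/150.0 = 0.4816 V.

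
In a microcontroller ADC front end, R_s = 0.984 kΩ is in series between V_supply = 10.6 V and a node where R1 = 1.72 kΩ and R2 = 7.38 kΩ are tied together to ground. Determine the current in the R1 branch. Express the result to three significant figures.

I ≈ 3.61 mA

Parallel bank: R_p = 1/(1/1.72 + 1/7.38) = 1.395 kΩ.
Node voltage V_A = V_supply · R_p/(R_s + R_p) = 10.6 × 0.5864 = 6.215 V.
Branch current I = V_A/R1 = 6.215/1.72 = 3.614 mA.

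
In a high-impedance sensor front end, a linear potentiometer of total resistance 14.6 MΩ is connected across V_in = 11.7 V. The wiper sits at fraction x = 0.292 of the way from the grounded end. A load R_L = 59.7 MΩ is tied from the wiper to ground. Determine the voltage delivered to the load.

V_out ≈ 3.25 V

Split the track: R_lower = x·R_p = 4.263 MΩ, R_upper = (1−x)·R_p = 10.34 MΩ.
R_L loads the lower segment: effective lower R = 3.979 MΩ.
Loaded-divider output: V_out = 11.7 × 0.2779 = 3.252 V.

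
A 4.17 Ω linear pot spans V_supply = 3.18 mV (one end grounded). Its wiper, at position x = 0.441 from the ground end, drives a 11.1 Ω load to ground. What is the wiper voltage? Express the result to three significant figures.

V_out ≈ 1.28 mV

Lower segment x·R_p = 1.839 Ω; upper segment (1−x)·R_p = 2.331 Ω.
Lower segment in parallel with the load: 1.839 ‖ 11.1 = 1.578 Ω.
V_out = 3.18 × 1.578/(2.331 + 1.578) = 1.284 mV.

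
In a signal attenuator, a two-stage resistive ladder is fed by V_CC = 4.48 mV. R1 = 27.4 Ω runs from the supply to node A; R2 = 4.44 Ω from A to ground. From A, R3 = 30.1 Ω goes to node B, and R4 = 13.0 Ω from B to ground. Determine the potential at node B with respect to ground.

V_B ≈ 0.173 mV

Looking into the second stage from A: R3 + R4 = 43.10 Ω appears in parallel with R2.
R2 ‖ (R3+R4) = 4.025 Ω.
First divider: V_A = V_CC · 4.025/(27.4 + 4.025) = 0.5739 mV.
Stage 2 is unloaded, so V_B = V_A · R4/(R3+R4) = 0.5739 × 13.0/43.10 = 0.1731 mV.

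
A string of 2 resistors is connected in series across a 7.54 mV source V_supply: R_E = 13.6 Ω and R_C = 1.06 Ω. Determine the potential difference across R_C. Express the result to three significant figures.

ΣR = 13.6 + 1.06 = 14.66 Ω.
By the voltage-divider rule, V = 7.54 × 1.060/14.66 = 0.5452 mV.

V ≈ 0.545 mV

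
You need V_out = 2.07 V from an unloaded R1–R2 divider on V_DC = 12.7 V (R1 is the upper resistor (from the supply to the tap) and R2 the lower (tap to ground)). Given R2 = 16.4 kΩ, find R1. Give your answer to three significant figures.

Required fraction k = V_out/V_DC = 0.1630.
So R1 = R2 · (V_DC/V_out − 1) = 16.4 × (12.7/2.07 − 1) = 16.4 × 5.135 = 84.22 kΩ.

R1 ≈ 84.2 kΩ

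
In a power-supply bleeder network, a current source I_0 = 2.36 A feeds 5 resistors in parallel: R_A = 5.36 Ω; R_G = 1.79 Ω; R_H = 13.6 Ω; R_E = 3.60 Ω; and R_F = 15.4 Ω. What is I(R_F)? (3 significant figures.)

I ≈ 0.132 A

Total conductance ΣG = 1/5.36 + 1/1.79 + 1/13.6 + 1/3.60 + 1/15.4 = 1.161 (units of 1/Ω).
Current divider: I(R_F) = I_0 · G_k/ΣG = 2.36 × (0.06494/1.161) = 2.36 × 0.05591 = 0.1319 A.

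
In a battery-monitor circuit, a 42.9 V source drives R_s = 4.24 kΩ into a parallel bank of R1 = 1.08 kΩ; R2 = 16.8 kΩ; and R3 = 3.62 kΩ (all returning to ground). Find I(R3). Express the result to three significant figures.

I ≈ 1.87 mA

Combine the parallel branches: R_p = (1/1.08 + 1/16.8 + 1/3.62)⁻¹ = 0.7926 kΩ.
V_A by voltage divider: V_A = 42.9 × 0.7926/(4.24 + 0.7926) = 6.756 V.
I(R3) = V_A / R3 = 6.756/3.62 = 1.866 mA.
(Equivalently: I_total = 8.524 mA, then current-divider fraction G_k/ΣG = 0.2189.)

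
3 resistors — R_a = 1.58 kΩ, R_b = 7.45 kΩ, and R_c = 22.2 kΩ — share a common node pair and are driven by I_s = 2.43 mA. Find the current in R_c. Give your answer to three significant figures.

I ≈ 0.135 mA

ΣG = 1/1.58 + 1/7.45 + 1/22.2 = 0.8122.
Current divider: I(R_c) = I_s · G_k/ΣG = 2.43 × (0.04505/0.8122) = 2.43 × 0.05546 = 0.1348 mA.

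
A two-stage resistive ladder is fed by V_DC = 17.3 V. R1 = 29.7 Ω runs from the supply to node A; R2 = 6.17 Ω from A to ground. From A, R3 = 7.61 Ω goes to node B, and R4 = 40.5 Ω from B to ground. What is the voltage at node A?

The second stage (R3 + R4 = 48.11 Ω) loads node A in parallel with R2.
Effective lower resistance at A: R2 ‖ 48.11 = 5.469 Ω.
V_A = 17.3 × 5.469/(29.7 + 5.469) = 2.690 V.

V_A ≈ 2.69 V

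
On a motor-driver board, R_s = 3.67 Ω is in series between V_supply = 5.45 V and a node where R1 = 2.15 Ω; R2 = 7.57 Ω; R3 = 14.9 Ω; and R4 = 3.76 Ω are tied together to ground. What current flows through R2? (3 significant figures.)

Combine the parallel branches: R_p = (1/2.15 + 1/7.57 + 1/14.9 + 1/3.76)⁻¹ = 1.075 Ω.
V_A = 5.45 × 1.075/4.745 = 1.235 V.
Branch current I = V_A/R2 = 1.235/7.57 = 0.1631 A.

I ≈ 0.163 A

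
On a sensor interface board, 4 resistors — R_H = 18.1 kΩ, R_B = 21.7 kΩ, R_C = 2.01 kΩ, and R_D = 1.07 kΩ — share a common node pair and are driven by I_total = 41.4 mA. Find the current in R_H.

I ≈ 1.49 mA

Conductances: ΣG = 1/18.1 + 1/21.7 + 1/2.01 + 1/1.07 = 1.533 (1/kΩ).
Current divider: I(R_H) = I_total · G_k/ΣG = 41.4 × (0.05525/1.533) = 41.4 × 0.03603 = 1.492 mA.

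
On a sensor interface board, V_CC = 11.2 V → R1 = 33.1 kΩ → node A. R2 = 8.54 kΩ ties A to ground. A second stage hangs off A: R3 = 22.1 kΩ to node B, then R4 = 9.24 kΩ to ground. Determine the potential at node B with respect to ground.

Looking into the second stage from A: R3 + R4 = 31.34 kΩ appears in parallel with R2.
Effective lower resistance at A: R2 ‖ 31.34 = 6.711 kΩ.
So V_A = 11.2 × 0.1686 = 1.888 V.
Then the unloaded second divider: V_B = V_A × R4/(R3+R4) = 1.888 × 0.2948 = 0.5567 V.

V_B ≈ 0.557 V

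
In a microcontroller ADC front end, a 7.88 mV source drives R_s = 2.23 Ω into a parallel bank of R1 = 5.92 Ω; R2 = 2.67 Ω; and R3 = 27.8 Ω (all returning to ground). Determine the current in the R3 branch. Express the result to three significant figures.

Equivalent of the parallel group: R_p = 1.726 Ω.
Node voltage V_A = V_s · R_p/(R_s + R_p) = 7.88 × 0.4363 = 3.438 mV.
I(R3) = V_A / R3 = 3.438/27.8 = 0.1237 mA.

I ≈ 0.124 mA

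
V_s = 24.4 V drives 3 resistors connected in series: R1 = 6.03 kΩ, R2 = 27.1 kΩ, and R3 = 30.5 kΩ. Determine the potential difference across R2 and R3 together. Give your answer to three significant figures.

V ≈ 22.1 V

Series total: ΣR = 6.03 + 27.1 + 30.5 = 63.63 kΩ.
R_{R2..R3} = 27.1 + 30.5 = 57.60 kΩ.
By the voltage-divider rule, V = 24.4 × 57.60/63.63 = 22.09 V.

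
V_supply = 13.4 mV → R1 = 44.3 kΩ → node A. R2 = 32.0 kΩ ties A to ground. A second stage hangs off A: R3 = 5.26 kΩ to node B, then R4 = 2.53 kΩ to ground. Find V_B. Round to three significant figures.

Looking into the second stage from A: R3 + R4 = 7.790 kΩ appears in parallel with R2.
R2 ‖ (R3+R4) = 6.265 kΩ.
V_A = 13.4 × 6.265/(44.3 + 6.265) = 1.660 mV.
Then the unloaded second divider: V_B = V_A × R4/(R3+R4) = 1.660 × 0.3248 = 0.5392 mV.

V_B ≈ 0.539 mV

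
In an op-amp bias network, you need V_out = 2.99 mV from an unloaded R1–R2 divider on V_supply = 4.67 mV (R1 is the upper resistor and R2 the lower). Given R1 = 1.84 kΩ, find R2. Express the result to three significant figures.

The divider ratio is R2/(R1+R2) = 2.99/4.67 = 0.6403.
R2 = R1 · 0.6403/(1 − 0.6403) = 3.275 kΩ.

R2 ≈ 3.27 kΩ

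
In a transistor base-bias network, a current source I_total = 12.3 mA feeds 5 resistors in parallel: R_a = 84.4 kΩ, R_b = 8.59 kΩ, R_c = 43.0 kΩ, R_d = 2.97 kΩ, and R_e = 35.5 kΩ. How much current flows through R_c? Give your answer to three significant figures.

Conductances: ΣG = 1/84.4 + 1/8.59 + 1/43.0 + 1/2.97 + 1/35.5 = 0.5164 (1/kΩ).
Current divider: I(R_c) = I_total · G_k/ΣG = 12.3 × (0.02326/0.5164) = 12.3 × 0.04504 = 0.5539 mA.

I ≈ 0.554 mA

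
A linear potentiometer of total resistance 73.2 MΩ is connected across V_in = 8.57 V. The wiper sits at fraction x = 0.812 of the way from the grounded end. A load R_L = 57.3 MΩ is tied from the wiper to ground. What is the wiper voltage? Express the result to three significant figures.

The pot divides into 13.76 MΩ above the wiper and 59.44 MΩ below.
R_L loads the lower segment: effective lower R = 29.17 MΩ.
V_out = 8.57 × 29.17/(13.76 + 29.17) = 5.823 V.

V_out ≈ 5.82 V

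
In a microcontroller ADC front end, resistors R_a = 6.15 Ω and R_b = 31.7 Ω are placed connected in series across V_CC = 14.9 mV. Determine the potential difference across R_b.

ΣR = 6.15 + 31.7 = 37.85 Ω.
Voltage divider: V = V_CC · (31.70 / 37.85) = 14.9 × 0.8375 = 12.48 mV.

V ≈ 12.5 mV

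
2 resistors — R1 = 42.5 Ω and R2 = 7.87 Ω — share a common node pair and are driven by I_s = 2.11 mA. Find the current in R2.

I ≈ 1.78 mA

With just two branches, the current splits inversely with resistance.
I(R2) = 2.11 × 42.5/(42.5 + 7.87) = 2.11 × 0.8438 = 1.780 mA.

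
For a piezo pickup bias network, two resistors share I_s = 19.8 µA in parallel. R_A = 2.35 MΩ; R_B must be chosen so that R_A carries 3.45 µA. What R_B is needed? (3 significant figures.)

R_B ≈ 0.496 MΩ

The fraction through R_A equals R_B/(R_A+R_B).
With f = 0.1742, R_B = R_A · f/(1−f) = 2.35 × 0.2110 = 0.4959 MΩ.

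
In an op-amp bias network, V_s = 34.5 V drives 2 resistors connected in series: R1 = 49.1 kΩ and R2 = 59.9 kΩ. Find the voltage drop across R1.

V ≈ 15.5 V

Total series resistance ΣR = 49.1 + 59.9 = 109.0 kΩ.
V = V_s · R/ΣR = 34.5 × 0.4505 = 15.54 V.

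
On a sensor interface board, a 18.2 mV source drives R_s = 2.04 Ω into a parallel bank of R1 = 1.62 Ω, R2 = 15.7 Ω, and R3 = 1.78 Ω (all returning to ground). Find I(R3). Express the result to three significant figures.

I ≈ 2.89 mA

Parallel bank: R_p = 1/(1/1.62 + 1/15.7 + 1/1.78) = 0.8047 Ω.
V_A = 18.2 × 0.8047/2.845 = 5.148 mV.
I(R3) = V_A / R3 = 5.148/1.78 = 2.892 mA.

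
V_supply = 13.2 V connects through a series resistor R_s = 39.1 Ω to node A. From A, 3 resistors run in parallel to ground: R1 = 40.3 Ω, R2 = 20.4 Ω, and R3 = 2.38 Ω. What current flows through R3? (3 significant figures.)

I ≈ 0.273 A

Combine the parallel branches: R_p = (1/40.3 + 1/20.4 + 1/2.38)⁻¹ = 2.024 Ω.
V_A = 13.2 × 2.024/41.12 = 0.6498 V.
I(R3) = V_A / R3 = 0.6498/2.38 = 0.2730 A.
(Equivalently: I_total = 0.3210 A, then current-divider fraction G_k/ΣG = 0.8505.)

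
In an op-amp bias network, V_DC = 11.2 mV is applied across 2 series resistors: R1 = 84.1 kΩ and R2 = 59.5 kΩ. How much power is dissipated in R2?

P ≈ 0.362 nW

Series current I = V_DC/ΣR = 11.2/143.6 = 0.07799 µA.
P = I²R = 0.006083 × 59.5 = 0.3619 nW.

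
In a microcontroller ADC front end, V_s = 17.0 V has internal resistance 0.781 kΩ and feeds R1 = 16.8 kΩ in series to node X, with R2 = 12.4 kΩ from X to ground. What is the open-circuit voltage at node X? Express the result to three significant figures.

R1' = 0.781 + 16.8 = 17.58 kΩ (source resistance + R1).
Open-circuit (no load on X): V_th = V_s · R2/(R1' + R2) = 17.0 × 12.4/(17.58 + 12.4) = 7.031 V.

V_th ≈ 7.03 V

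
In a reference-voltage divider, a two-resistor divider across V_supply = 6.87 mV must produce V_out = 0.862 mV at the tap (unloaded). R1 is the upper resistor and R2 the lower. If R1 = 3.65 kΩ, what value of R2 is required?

Required fraction k = V_out/V_supply = 0.1255.
So R2 = R1 · V_out/(V_supply − V_out) = 3.65 × 0.862/(6.87 − 0.862) = 3.65 × 0.1435 = 0.5237 kΩ.

R2 ≈ 0.524 kΩ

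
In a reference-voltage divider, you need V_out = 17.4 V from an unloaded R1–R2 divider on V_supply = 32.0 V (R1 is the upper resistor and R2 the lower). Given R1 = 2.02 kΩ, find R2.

Required fraction k = V_out/V_supply = 0.5437.
Rearranging, R2 = R1·k/(1−k) = 2.02 × 1.192 = 2.407 kΩ.

R2 ≈ 2.41 kΩ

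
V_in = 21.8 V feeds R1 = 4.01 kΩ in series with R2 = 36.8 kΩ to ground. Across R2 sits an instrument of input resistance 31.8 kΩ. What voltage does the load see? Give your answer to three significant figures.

V_out ≈ 17.7 V

First combine the lower leg with the load: R2 ‖ R_L = 17.06 kΩ.
Voltage divider with the loaded lower leg: V_out = 21.8 × 17.06/(4.01 + 17.06) = 21.8 × 0.8097 = 17.65 V.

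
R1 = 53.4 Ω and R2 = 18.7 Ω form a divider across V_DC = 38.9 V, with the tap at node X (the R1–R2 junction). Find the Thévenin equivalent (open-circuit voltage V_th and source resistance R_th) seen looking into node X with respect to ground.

V_th ≈ 10.1 V, R_th ≈ 13.8 Ω

With X open, the divider is unloaded: V_th = 38.9 × 18.7/72.10 = 10.09 V.
With V_DC suppressed (replaced by a short), R_th = R1 ‖ R2 = (53.40 × 18.7)/(53.40 + 18.7) = 13.85 Ω.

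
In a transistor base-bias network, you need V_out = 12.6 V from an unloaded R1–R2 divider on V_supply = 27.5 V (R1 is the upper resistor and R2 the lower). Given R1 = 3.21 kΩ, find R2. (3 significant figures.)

Required fraction k = V_out/V_supply = 0.4582.
R2 = R1 · 0.4582/(1 − 0.4582) = 2.714 kΩ.

R2 ≈ 2.71 kΩ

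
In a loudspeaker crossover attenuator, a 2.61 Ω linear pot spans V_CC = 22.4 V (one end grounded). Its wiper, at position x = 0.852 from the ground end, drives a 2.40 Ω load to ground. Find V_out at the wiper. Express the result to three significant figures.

V_out ≈ 16.8 V

The pot divides into 0.3863 Ω above the wiper and 2.224 Ω below.
(x·R_p) ‖ R_L = 1.154 Ω.
Loaded-divider output: V_out = 22.4 × 0.7493 = 16.78 V.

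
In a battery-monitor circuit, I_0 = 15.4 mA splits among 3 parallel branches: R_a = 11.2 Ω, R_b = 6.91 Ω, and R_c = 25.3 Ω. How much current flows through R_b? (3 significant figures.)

Total conductance ΣG = 1/11.2 + 1/6.91 + 1/25.3 = 0.2735 (units of 1/Ω).
Current divider: I(R_b) = I_0 · G_k/ΣG = 15.4 × (0.1447/0.2735) = 15.4 × 0.5291 = 8.148 mA.

I ≈ 8.15 mA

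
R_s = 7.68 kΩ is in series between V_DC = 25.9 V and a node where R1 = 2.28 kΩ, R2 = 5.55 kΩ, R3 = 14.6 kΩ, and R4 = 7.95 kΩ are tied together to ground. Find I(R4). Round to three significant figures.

I ≈ 0.450 mA

Equivalent of the parallel group: R_p = 1.230 kΩ.
V_A by voltage divider: V_A = 25.9 × 1.230/(7.68 + 1.230) = 3.575 V.
Branch current I = V_A/R4 = 3.575/7.95 = 0.4497 mA.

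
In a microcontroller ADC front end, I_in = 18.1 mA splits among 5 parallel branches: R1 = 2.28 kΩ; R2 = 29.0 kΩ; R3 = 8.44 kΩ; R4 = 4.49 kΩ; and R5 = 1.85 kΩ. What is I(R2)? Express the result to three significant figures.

ΣG = 1/2.28 + 1/29.0 + 1/8.44 + 1/4.49 + 1/1.85 = 1.355.
Current divider: I(R2) = I_in · G_k/ΣG = 18.1 × (0.03448/1.355) = 18.1 × 0.02545 = 0.4607 mA.

I ≈ 0.461 mA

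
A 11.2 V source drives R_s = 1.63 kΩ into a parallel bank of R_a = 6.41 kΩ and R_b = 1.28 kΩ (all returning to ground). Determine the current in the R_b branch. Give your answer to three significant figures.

Equivalent of the parallel group: R_p = 1.067 kΩ.
V_A by voltage divider: V_A = 11.2 × 1.067/(1.63 + 1.067) = 4.431 V.
Branch current I = V_A/R_b = 4.431/1.28 = 3.462 mA.
(Check via current divider: I_total = 4.153 mA; share G_k/ΣG = 0.8336 → same result.)

I ≈ 3.46 mA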